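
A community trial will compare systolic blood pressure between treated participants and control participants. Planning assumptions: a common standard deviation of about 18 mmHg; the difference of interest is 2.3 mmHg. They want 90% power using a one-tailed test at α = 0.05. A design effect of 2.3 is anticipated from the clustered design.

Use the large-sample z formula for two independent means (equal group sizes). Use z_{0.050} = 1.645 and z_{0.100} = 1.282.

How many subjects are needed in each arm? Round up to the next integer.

n = 2414 per group

n = (z_α + z_β)² · (σ₁² + σ₂²) / δ²
  = (1.645 + 1.282)² · (2·18² = 648) / 2.3²
  = 8.5673 · 648 / 5.29
  = 1049.46
Design effect: 2.3 × 1049.46 = 2413.75.
Round up → n = 2414 per group.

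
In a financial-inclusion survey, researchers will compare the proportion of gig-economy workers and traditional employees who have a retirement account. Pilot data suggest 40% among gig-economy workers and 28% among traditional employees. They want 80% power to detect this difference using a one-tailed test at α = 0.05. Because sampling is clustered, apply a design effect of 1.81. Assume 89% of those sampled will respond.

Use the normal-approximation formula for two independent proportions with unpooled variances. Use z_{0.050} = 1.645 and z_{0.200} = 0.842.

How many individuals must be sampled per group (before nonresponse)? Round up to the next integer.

n = (z_α + z_β)² · [p₁(1−p₁) + p₂(1−p₂)] / (p₁ − p₂)²
  = (1.645 + 0.842)² · (0.40·0.60 + 0.28·0.72) / (0.12)²
  = (2.487)² · (0.2400 + 0.2016) / 0.0144
  = 6.1852 · 0.4416 / 0.0144
  = 189.68
Design effect: 1.81 × 189.68 = 343.32.
Adjust for 89% response: 343.32 / 0.89 = 385.75.
Round up → n = 386 per group.

n = 386 per group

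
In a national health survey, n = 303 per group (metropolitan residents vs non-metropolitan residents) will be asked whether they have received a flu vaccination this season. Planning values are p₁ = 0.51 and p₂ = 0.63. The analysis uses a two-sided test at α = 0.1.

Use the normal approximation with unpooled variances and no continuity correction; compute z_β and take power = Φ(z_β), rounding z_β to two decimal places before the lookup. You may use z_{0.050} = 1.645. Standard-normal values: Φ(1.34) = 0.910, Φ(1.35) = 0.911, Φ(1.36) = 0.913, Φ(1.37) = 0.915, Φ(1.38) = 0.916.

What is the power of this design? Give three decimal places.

z_β = |p₁−p₂|·√(n/[p₁q₁+p₂q₂]) − z_{α/2}
    = 0.12 · √(303/0.4830) − 1.645
    = 0.12 · 25.0465 − 1.645
    = 3.0056 − 1.645 = 1.3606 → 1.36
Power = Φ(1.36) = 0.913.

Power ≈ 0.913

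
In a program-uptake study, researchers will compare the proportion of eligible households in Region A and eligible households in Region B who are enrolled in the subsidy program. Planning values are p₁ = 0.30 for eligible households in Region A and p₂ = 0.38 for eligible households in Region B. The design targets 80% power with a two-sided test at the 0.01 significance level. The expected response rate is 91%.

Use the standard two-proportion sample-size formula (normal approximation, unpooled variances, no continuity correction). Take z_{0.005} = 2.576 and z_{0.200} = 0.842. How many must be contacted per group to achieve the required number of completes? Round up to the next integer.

n = 894 per group

n = (z_{α/2} + z_β)² · [p₁(1−p₁) + p₂(1−p₂)] / (p₁ − p₂)²
  = (2.576 + 0.842)² · (0.30·0.70 + 0.38·0.62) / (-0.08)²
  = (3.418)² · (0.2100 + 0.2356) / 0.0064
  = 11.6827 · 0.4456 / 0.0064
  = 813.41
Adjust for 91% response: 813.41 / 0.91 = 893.86.
Round up → n = 894 per group.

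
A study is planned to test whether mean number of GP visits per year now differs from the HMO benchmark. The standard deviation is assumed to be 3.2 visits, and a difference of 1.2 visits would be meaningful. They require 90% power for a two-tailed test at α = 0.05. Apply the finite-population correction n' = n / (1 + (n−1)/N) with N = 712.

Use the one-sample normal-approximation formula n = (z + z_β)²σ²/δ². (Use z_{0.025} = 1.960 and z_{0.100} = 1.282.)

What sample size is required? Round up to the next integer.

n = (z_{α/2} + z_β)² · σ² / δ²
  = (1.960 + 1.282)² · 3.2² / 1.2²
  = 10.5106 · 10.24 / 1.44
  = 74.74
Finite-population correction (N = 712): 74.74 / (1 + (74.74 − 1)/712) = 67.73.
Round up → n = 68.

n = 68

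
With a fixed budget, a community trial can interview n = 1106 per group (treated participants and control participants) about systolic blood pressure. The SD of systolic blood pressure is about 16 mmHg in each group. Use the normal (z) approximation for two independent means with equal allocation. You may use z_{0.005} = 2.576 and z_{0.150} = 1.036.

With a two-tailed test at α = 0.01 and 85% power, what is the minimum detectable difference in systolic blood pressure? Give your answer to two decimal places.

Minimum detectable difference ≈ 2.46 mmHg

δ = (z_{α/2} + z_β) · √((σ₁²+σ₂²)/n)
  = (2.576 + 1.036) · √(512/1106)
  = 3.612 · √0.46293
  = 3.612 · 0.6804
  = 2.4576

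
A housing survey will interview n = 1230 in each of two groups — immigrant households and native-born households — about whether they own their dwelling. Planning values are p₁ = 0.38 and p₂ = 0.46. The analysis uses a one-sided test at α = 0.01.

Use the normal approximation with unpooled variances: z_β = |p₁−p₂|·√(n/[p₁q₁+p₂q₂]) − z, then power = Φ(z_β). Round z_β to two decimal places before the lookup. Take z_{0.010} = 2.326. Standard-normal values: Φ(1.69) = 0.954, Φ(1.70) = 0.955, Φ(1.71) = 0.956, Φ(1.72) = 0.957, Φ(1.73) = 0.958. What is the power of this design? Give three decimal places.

z_β = |p₁−p₂|·√(n/[p₁q₁+p₂q₂]) − z_α
    = 0.08 · √(1230/0.4840) − 2.326
    = 0.08 · 50.4115 − 2.326
    = 4.0329 − 2.326 = 1.7069 → 1.71
Power = Φ(1.71) = 0.956.

Power ≈ 0.956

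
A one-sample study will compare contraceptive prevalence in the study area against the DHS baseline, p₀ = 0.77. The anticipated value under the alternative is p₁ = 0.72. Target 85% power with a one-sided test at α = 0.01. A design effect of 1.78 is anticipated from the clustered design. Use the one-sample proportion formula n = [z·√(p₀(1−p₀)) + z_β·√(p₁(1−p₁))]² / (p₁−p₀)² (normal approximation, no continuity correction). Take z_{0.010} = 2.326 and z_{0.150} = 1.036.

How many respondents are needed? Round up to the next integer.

n = [z_α·√(p₀q₀) + z_β·√(p₁q₁)]² / (p₁ − p₀)²
  = [2.326·√(0.77·0.23) + 1.036·√(0.72·0.28)]² / (-0.05)²
  = [2.326·0.4208 + 1.036·0.4490]² / 0.0025
  = [1.4440]² / 0.0025
  = 834.08
Design effect: 1.78 × 834.08 = 1484.66.
Round up → n = 1485.

n = 1485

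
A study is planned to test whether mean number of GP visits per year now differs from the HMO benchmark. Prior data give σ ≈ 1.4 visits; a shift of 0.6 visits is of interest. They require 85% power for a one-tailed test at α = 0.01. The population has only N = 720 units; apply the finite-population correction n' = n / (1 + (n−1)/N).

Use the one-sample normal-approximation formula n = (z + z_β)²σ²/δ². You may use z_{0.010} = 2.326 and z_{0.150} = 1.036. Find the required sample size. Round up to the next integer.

n = (z_α + z_β)² · σ² / δ²
  = (2.326 + 1.036)² · 1.4² / 0.6²
  = 11.3030 · 1.96 / 0.36
  = 61.54
Finite-population correction (N = 720): 61.54 / (1 + (61.54 − 1)/720) = 56.77.
Round up → n = 57.

n = 57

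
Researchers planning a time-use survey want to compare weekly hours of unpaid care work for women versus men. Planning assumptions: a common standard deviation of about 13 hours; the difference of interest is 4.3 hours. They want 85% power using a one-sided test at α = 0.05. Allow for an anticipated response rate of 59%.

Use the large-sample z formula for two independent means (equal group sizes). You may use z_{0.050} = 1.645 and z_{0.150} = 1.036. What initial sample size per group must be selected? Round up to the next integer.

n = (z_α + z_β)² · (σ₁² + σ₂²) / δ²
  = (1.645 + 1.036)² · (2·13² = 338) / 4.3²
  = 7.1878 · 338 / 18.49
  = 131.39
Adjust for 59% response: 131.39 / 0.59 = 222.70.
Round up → n = 223 per group.

n = 223 per group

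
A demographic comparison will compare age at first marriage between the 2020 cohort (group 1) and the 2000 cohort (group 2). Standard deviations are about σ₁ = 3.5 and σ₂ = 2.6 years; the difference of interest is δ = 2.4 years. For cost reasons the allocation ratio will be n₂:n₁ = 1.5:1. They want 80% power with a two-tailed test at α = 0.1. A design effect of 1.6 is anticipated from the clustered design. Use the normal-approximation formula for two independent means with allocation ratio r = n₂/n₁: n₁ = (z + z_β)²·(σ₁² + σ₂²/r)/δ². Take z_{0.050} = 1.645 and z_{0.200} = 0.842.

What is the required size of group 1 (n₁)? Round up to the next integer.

n₁ = 29

n₁ = (z_{α/2} + z_β)² · (σ₁² + σ₂²/r) / δ²
   = (1.645 + 0.842)² · (3.5² + 2.6²/1.5) / 2.4²
   = 6.1852 · (12.25 + 4.5067) / 5.76
   = 6.1852 · 16.7567 / 5.76
   = 17.99
Design effect: 1.6 × 17.99 = 28.79.
Round up → n₁ = 29; n₂ = r·n₁ = 1.5 × 29 = 44.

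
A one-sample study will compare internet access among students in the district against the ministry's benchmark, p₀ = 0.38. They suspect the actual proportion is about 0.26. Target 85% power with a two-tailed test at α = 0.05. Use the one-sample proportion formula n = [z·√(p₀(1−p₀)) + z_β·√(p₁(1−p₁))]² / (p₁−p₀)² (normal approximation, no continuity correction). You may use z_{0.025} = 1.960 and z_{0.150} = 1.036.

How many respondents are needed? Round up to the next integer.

n = 138

n = [z_{α/2}·√(p₀q₀) + z_β·√(p₁q₁)]² / (p₁ − p₀)²
  = [1.960·√(0.38·0.62) + 1.036·√(0.26·0.74)]² / (-0.12)²
  = [1.960·0.4854 + 1.036·0.4386]² / 0.0144
  = [1.4058]² / 0.0144
  = 137.24
Round up → n = 138.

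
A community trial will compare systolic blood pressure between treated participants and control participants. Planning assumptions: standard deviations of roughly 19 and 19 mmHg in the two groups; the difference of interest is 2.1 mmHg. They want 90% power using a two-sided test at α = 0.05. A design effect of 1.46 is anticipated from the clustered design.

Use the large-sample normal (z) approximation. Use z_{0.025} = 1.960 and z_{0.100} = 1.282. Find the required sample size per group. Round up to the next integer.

n = 2513 per group

n = (z_{α/2} + z_β)² · (σ₁² + σ₂²) / δ²
  = (1.960 + 1.282)² · (19² + 19² = 722) / 2.1²
  = 10.5106 · 722 / 4.41
  = 1720.78
Design effect: 1.46 × 1720.78 = 2512.33.
Round up → n = 2513 per group.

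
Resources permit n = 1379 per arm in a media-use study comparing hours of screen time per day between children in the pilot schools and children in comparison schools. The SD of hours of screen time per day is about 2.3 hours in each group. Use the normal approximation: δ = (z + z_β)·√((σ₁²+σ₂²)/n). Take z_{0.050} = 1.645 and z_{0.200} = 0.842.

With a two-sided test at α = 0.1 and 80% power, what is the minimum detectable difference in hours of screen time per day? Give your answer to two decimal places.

δ = (z_{α/2} + z_β) · √((σ₁²+σ₂²)/n)
  = (1.645 + 0.842) · √(10.58/1379)
  = 2.487 · √0.00767
  = 2.487 · 0.0876
  = 0.2178

Minimum detectable difference ≈ 0.22 hours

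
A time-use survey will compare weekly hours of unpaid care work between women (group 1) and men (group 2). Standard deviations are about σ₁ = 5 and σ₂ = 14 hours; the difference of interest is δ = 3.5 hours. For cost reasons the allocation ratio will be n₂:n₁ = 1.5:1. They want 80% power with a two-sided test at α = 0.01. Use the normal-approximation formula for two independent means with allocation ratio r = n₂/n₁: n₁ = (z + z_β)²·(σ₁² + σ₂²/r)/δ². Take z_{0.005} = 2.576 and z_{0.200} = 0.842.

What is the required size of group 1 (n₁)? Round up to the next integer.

n₁ = 149

n₁ = (z_{α/2} + z_β)² · (σ₁² + σ₂²/r) / δ²
   = (2.576 + 0.842)² · (5² + 14²/1.5) / 3.5²
   = 11.6827 · (25 + 130.6667) / 12.25
   = 11.6827 · 155.6667 / 12.25
   = 148.46
Round up → n₁ = 149; n₂ = r·n₁ = 1.5 × 149 = 224.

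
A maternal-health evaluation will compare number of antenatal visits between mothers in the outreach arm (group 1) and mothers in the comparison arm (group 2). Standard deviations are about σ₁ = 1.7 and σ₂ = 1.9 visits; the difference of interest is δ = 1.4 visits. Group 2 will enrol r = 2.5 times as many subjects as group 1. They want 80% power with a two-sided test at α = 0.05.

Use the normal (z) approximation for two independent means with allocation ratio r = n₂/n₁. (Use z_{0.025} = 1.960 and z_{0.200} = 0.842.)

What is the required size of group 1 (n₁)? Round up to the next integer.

n₁ = (z_{α/2} + z_β)² · (σ₁² + σ₂²/r) / δ²
   = (1.960 + 0.842)² · (1.7² + 1.9²/2.5) / 1.4²
   = 7.8512 · (2.89 + 1.444) / 1.96
   = 7.8512 · 4.334 / 1.96
   = 17.36
Round up → n₁ = 18; n₂ = r·n₁ = 2.5 × 18 = 45.

n₁ = 18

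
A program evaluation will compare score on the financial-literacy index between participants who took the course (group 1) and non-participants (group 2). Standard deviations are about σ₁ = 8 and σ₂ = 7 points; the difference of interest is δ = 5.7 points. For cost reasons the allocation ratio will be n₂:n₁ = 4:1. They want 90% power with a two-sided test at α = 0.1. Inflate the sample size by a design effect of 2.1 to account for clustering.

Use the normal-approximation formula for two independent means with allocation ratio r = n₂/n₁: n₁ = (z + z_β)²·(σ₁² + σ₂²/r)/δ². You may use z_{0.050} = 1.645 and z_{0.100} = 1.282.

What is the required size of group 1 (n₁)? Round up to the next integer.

n₁ = 43

n₁ = (z_{α/2} + z_β)² · (σ₁² + σ₂²/r) / δ²
   = (1.645 + 1.282)² · (8² + 7²/4) / 5.7²
   = 8.5673 · (64 + 12.25) / 32.49
   = 8.5673 · 76.25 / 32.49
   = 20.11
Design effect: 2.1 × 20.11 = 42.22.
Round up → n₁ = 43; n₂ = r·n₁ = 4 × 43 = 172.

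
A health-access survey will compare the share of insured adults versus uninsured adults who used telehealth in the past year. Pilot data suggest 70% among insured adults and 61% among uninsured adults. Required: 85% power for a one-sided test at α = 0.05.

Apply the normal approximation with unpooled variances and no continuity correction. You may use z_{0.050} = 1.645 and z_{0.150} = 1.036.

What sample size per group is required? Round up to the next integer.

n = 398 per group

n = (z_α + z_β)² · [p₁(1−p₁) + p₂(1−p₂)] / (p₁ − p₂)²
  = (1.645 + 1.036)² · (0.70·0.30 + 0.61·0.39) / (0.09)²
  = (2.681)² · (0.2100 + 0.2379) / 0.0081
  = 7.1878 · 0.4479 / 0.0081
  = 397.46
Round up → n = 398 per group.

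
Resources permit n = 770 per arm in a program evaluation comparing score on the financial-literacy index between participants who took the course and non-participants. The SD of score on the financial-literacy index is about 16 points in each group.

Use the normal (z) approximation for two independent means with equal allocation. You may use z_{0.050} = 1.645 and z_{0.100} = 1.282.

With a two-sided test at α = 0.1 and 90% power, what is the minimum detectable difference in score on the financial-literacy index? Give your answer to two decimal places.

δ = (z_{α/2} + z_β) · √((σ₁²+σ₂²)/n)
  = (1.645 + 1.282) · √(512/770)
  = 2.927 · √0.66494
  = 2.927 · 0.8154
  = 2.3868

Minimum detectable difference ≈ 2.39 points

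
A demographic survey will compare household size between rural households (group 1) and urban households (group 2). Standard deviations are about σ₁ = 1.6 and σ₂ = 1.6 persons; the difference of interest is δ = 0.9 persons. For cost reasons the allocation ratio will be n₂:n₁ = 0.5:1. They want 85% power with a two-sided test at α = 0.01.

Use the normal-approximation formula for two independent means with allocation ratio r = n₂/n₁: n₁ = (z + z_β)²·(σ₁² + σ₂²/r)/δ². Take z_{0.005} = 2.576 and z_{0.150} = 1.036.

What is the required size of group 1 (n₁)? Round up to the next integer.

n₁ = 124

n₁ = (z_{α/2} + z_β)² · (σ₁² + σ₂²/r) / δ²
   = (2.576 + 1.036)² · (1.6² + 1.6²/0.5) / 0.9²
   = 13.0465 · (2.56 + 5.12) / 0.81
   = 13.0465 · 7.68 / 0.81
   = 123.70
Round up → n₁ = 124; n₂ = r·n₁ = 0.5 × 124 = 62.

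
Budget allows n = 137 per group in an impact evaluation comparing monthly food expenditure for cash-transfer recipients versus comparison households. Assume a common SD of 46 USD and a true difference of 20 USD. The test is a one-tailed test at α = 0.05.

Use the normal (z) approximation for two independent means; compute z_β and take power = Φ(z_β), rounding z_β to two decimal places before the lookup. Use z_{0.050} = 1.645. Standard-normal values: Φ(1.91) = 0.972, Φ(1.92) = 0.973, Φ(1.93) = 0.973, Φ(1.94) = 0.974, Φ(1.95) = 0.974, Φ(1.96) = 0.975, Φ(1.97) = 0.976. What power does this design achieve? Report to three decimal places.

Power ≈ 0.974

z_β = δ·√(n/(σ₁²+σ₂²)) − z_α
    = 20 · √(137/4232) − 1.645
    = 20 · 0.17992 − 1.645
    = 3.5985 − 1.645 = 1.9535 → 1.95
Power = Φ(1.95) = 0.974.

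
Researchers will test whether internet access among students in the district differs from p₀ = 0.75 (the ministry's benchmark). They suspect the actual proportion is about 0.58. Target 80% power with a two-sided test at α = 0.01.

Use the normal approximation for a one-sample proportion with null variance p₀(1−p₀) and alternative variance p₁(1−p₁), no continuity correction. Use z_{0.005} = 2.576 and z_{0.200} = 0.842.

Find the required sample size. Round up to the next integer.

n = 82

n = [z_{α/2}·√(p₀q₀) + z_β·√(p₁q₁)]² / (p₁ − p₀)²
  = [2.576·√(0.75·0.25) + 0.842·√(0.58·0.42)]² / (-0.17)²
  = [2.576·0.4330 + 0.842·0.4936]² / 0.0289
  = [1.5310]² / 0.0289
  = 81.11
Round up → n = 82.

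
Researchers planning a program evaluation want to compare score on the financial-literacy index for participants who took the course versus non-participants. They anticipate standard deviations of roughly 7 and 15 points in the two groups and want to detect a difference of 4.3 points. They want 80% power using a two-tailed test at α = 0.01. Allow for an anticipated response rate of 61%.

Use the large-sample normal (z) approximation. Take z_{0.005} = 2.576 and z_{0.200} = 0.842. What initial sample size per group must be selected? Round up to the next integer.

n = 284 per group

n = (z_{α/2} + z_β)² · (σ₁² + σ₂²) / δ²
  = (2.576 + 0.842)² · (7² + 15² = 274) / 4.3²
  = 11.6827 · 274 / 18.49
  = 173.12
Adjust for 61% response: 173.12 / 0.61 = 283.81.
Round up → n = 284 per group.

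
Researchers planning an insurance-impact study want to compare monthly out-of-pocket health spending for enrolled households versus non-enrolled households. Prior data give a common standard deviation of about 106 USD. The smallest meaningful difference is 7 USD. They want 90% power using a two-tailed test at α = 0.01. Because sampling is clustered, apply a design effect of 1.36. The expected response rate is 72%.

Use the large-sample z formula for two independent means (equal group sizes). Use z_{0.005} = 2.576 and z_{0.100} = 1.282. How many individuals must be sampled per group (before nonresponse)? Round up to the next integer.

n = 12894 per group

n = (z_{α/2} + z_β)² · (σ₁² + σ₂²) / δ²
  = (2.576 + 1.282)² · (2·106² = 22472) / 7²
  = 14.8842 · 22472 / 49
  = 6826.06
Design effect: 1.36 × 6826.06 = 9283.44.
Adjust for 72% response: 9283.44 / 0.72 = 12893.67.
Round up → n = 12894 per group.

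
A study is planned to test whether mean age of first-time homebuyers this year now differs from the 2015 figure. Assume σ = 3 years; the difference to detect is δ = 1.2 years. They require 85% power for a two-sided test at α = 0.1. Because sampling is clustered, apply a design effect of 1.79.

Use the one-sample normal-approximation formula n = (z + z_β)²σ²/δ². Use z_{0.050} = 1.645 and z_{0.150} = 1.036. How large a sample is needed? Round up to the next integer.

n = (z_{α/2} + z_β)² · σ² / δ²
  = (1.645 + 1.036)² · 3² / 1.2²
  = 7.1878 · 9 / 1.44
  = 44.92
Design effect: 1.79 × 44.92 = 80.41.
Round up → n = 81.

n = 81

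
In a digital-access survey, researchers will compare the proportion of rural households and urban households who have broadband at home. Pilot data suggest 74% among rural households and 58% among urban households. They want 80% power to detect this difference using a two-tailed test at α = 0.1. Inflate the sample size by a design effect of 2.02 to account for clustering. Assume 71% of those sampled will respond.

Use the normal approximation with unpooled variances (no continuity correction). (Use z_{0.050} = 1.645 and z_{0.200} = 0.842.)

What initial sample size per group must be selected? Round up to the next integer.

n = 300 per group

n = (z_{α/2} + z_β)² · [p₁(1−p₁) + p₂(1−p₂)] / (p₁ − p₂)²
  = (1.645 + 0.842)² · (0.74·0.26 + 0.58·0.42) / (0.16)²
  = (2.487)² · (0.1924 + 0.2436) / 0.0256
  = 6.1852 · 0.4360 / 0.0256
  = 105.34
Design effect: 2.02 × 105.34 = 212.79.
Adjust for 71% response: 212.79 / 0.71 = 299.70.
Round up → n = 300 per group.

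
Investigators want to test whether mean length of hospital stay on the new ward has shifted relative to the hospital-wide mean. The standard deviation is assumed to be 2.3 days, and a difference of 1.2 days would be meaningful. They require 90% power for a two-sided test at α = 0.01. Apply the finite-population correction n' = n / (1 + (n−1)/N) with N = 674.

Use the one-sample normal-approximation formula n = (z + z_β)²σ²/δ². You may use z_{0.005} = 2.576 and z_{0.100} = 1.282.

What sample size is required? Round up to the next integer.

n = (z_{α/2} + z_β)² · σ² / δ²
  = (2.576 + 1.282)² · 2.3² / 1.2²
  = 14.8842 · 5.29 / 1.44
  = 54.68
Finite-population correction (N = 674): 54.68 / (1 + (54.68 − 1)/674) = 50.65.
Round up → n = 51.

n = 51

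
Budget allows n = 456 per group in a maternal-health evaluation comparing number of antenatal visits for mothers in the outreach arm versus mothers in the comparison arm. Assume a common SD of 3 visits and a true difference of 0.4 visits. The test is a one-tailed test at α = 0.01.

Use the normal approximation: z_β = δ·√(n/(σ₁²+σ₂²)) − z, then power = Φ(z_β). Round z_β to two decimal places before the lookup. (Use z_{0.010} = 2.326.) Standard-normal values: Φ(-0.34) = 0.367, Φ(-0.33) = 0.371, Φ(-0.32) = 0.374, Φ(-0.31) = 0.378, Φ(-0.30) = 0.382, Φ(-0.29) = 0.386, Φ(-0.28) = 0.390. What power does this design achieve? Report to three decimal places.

z_β = δ·√(n/(σ₁²+σ₂²)) − z_α
    = 0.4 · √(456/18) − 2.326
    = 0.4 · 5.03322 − 2.326
    = 2.0133 − 2.326 = -0.3127 → -0.31
Power = Φ(-0.31) = 0.378.

Power ≈ 0.378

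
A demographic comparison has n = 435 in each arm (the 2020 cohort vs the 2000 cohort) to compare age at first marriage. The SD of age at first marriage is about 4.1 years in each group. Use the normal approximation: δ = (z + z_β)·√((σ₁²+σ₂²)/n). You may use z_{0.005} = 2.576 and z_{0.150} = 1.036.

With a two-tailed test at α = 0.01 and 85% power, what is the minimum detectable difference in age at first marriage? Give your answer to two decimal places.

δ = (z_{α/2} + z_β) · √((σ₁²+σ₂²)/n)
  = (2.576 + 1.036) · √(33.62/435)
  = 3.612 · √0.07729
  = 3.612 · 0.2780
  = 1.0042

Minimum detectable difference ≈ 1.00 years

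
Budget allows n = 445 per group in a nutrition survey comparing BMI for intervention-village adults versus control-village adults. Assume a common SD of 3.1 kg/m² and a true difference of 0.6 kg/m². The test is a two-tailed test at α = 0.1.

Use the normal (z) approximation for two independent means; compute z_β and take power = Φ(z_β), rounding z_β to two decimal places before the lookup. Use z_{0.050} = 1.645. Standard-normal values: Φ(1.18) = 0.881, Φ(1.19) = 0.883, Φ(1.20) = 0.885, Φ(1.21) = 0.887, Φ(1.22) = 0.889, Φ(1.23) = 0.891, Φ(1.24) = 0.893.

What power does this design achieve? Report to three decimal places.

Power ≈ 0.893

z_β = δ·√(n/(σ₁²+σ₂²)) − z_{α/2}
    = 0.6 · √(445/19.22) − 1.645
    = 0.6 · 4.81175 − 1.645
    = 2.8871 − 1.645 = 1.2421 → 1.24
Power = Φ(1.24) = 0.893.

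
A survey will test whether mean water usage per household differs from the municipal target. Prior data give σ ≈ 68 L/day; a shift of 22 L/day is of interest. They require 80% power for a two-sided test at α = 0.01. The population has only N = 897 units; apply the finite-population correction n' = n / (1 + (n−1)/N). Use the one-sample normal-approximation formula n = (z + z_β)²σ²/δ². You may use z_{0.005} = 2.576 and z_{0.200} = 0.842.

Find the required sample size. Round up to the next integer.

n = (z_{α/2} + z_β)² · σ² / δ²
  = (2.576 + 0.842)² · 68² / 22²
  = 11.6827 · 4624 / 484
  = 111.61
Finite-population correction (N = 897): 111.61 / (1 + (111.61 − 1)/897) = 99.36.
Round up → n = 100.

n = 100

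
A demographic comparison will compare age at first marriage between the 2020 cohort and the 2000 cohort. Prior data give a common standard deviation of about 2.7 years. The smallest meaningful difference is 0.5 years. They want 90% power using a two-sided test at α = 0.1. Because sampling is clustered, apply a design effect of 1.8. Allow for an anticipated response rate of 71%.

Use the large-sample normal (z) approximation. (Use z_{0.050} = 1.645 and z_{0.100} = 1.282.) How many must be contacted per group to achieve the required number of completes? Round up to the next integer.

n = 1267 per group

n = (z_{α/2} + z_β)² · (σ₁² + σ₂²) / δ²
  = (1.645 + 1.282)² · (2·2.7² = 14.58) / 0.5²
  = 8.5673 · 14.58 / 0.25
  = 499.65
Design effect: 1.8 × 499.65 = 899.36.
Adjust for 71% response: 899.36 / 0.71 = 1266.71.
Round up → n = 1267 per group.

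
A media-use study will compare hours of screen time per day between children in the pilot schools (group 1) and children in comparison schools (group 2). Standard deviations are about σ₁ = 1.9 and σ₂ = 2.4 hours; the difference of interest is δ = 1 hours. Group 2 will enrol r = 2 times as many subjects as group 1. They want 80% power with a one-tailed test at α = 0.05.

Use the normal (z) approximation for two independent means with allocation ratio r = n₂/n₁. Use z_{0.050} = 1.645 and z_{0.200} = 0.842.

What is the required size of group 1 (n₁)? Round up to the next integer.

n₁ = (z_α + z_β)² · (σ₁² + σ₂²/r) / δ²
   = (1.645 + 0.842)² · (1.9² + 2.4²/2) / 1²
   = 6.1852 · (3.61 + 2.88) / 1
   = 6.1852 · 6.49 / 1
   = 40.14
Round up → n₁ = 41; n₂ = r·n₁ = 2 × 41 = 82.

n₁ = 41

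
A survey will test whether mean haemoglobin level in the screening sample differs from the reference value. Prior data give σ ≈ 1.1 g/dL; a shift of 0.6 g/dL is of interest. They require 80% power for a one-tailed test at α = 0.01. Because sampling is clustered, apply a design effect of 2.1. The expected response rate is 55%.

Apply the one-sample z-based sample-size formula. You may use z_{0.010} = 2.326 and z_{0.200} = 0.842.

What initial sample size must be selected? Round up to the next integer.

n = 129

n = (z_α + z_β)² · σ² / δ²
  = (2.326 + 0.842)² · 1.1² / 0.6²
  = 10.0362 · 1.21 / 0.36
  = 33.73
Design effect: 2.1 × 33.73 = 70.84.
Adjust for 55% response: 70.84 / 0.55 = 128.80.
Round up → n = 129.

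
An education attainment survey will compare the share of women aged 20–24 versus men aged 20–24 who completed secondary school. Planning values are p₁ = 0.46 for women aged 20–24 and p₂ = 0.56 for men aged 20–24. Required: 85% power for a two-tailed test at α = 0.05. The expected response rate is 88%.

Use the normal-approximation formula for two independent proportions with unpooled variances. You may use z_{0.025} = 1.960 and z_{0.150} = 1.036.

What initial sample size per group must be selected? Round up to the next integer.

n = 505 per group

n = (z_{α/2} + z_β)² · [p₁(1−p₁) + p₂(1−p₂)] / (p₁ − p₂)²
  = (1.960 + 1.036)² · (0.46·0.54 + 0.56·0.44) / (-0.10)²
  = (2.996)² · (0.2484 + 0.2464) / 0.0100
  = 8.9760 · 0.4948 / 0.0100
  = 444.13
Adjust for 88% response: 444.13 / 0.88 = 504.70.
Round up → n = 505 per group.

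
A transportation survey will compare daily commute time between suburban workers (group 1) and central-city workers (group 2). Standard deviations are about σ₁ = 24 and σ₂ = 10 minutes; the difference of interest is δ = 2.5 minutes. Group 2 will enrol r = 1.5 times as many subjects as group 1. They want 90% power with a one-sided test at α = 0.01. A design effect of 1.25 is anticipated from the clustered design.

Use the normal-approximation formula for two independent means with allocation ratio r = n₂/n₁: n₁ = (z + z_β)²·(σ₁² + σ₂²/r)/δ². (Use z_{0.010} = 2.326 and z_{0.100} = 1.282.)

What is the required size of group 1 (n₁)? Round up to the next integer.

n₁ = 1674

n₁ = (z_α + z_β)² · (σ₁² + σ₂²/r) / δ²
   = (2.326 + 1.282)² · (24² + 10²/1.5) / 2.5²
   = 13.0177 · (576 + 66.6667) / 6.25
   = 13.0177 · 642.6667 / 6.25
   = 1338.56
Design effect: 1.25 × 1338.56 = 1673.20.
Round up → n₁ = 1674; n₂ = r·n₁ = 1.5 × 1674 = 2511.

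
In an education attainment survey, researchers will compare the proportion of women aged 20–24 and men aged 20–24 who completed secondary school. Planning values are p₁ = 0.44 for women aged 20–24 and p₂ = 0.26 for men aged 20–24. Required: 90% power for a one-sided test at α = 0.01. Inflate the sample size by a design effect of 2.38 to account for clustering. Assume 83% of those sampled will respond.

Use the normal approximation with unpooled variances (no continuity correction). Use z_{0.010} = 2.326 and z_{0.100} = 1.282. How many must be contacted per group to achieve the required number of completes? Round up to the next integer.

n = 506 per group

n = (z_α + z_β)² · [p₁(1−p₁) + p₂(1−p₂)] / (p₁ − p₂)²
  = (2.326 + 1.282)² · (0.44·0.56 + 0.26·0.74) / (0.18)²
  = (3.608)² · (0.2464 + 0.1924) / 0.0324
  = 13.0177 · 0.4388 / 0.0324
  = 176.30
Design effect: 2.38 × 176.30 = 419.60.
Adjust for 83% response: 419.60 / 0.83 = 505.54.
Round up → n = 506 per group.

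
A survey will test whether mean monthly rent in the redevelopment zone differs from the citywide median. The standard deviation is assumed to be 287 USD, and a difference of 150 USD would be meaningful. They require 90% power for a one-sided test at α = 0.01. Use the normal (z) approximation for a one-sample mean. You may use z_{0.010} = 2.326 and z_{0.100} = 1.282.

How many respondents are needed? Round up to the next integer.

n = 48

n = (z_α + z_β)² · σ² / δ²
  = (2.326 + 1.282)² · 287² / 150²
  = 13.0177 · 82369 / 22500
  = 47.66
Round up → n = 48.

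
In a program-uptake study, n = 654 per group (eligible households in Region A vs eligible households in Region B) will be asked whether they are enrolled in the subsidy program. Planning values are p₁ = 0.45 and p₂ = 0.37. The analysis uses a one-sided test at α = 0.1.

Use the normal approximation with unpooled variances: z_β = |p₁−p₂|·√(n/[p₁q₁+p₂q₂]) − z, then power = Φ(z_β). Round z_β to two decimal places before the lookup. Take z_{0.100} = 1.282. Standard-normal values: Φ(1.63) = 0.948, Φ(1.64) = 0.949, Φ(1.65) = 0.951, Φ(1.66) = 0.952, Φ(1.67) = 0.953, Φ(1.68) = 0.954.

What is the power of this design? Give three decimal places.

Power ≈ 0.953

z_β = |p₁−p₂|·√(n/[p₁q₁+p₂q₂]) − z_α
    = 0.08 · √(654/0.4806) − 1.282
    = 0.08 · 36.8890 − 1.282
    = 2.9511 − 1.282 = 1.6691 → 1.67
Power = Φ(1.67) = 0.953.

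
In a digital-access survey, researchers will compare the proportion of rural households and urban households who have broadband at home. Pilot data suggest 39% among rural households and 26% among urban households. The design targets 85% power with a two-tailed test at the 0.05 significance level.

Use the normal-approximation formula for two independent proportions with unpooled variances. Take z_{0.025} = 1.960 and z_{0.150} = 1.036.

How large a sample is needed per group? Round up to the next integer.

n = 229 per group

n = (z_{α/2} + z_β)² · [p₁(1−p₁) + p₂(1−p₂)] / (p₁ − p₂)²
  = (1.960 + 1.036)² · (0.39·0.61 + 0.26·0.74) / (0.13)²
  = (2.996)² · (0.2379 + 0.1924) / 0.0169
  = 8.9760 · 0.4303 / 0.0169
  = 228.54
Round up → n = 229 per group.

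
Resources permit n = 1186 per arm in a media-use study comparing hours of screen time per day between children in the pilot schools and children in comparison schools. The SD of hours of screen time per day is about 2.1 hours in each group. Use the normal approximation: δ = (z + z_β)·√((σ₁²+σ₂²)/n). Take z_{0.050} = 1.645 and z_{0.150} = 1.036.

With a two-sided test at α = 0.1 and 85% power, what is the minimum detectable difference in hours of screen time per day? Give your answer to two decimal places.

δ = (z_{α/2} + z_β) · √((σ₁²+σ₂²)/n)
  = (1.645 + 1.036) · √(8.82/1186)
  = 2.681 · √0.00744
  = 2.681 · 0.0862
  = 0.2312

Minimum detectable difference ≈ 0.23 hours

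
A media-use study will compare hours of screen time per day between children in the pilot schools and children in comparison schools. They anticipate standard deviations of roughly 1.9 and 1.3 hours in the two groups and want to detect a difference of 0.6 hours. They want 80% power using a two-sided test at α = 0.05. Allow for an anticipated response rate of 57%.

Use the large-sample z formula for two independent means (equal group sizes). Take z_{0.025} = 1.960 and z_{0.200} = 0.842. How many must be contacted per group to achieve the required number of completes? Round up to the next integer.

n = 203 per group

n = (z_{α/2} + z_β)² · (σ₁² + σ₂²) / δ²
  = (1.960 + 0.842)² · (1.9² + 1.3² = 5.3) / 0.6²
  = 7.8512 · 5.3 / 0.36
  = 115.59
Adjust for 57% response: 115.59 / 0.57 = 202.78.
Round up → n = 203 per group.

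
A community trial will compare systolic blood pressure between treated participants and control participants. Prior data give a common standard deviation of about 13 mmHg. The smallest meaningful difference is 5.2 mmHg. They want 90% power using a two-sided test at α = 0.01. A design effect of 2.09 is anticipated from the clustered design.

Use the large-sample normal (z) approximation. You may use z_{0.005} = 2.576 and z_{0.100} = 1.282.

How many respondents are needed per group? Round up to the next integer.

n = (z_{α/2} + z_β)² · (σ₁² + σ₂²) / δ²
  = (2.576 + 1.282)² · (2·13² = 338) / 5.2²
  = 14.8842 · 338 / 27.04
  = 186.05
Design effect: 2.09 × 186.05 = 388.85.
Round up → n = 389 per group.

n = 389 per group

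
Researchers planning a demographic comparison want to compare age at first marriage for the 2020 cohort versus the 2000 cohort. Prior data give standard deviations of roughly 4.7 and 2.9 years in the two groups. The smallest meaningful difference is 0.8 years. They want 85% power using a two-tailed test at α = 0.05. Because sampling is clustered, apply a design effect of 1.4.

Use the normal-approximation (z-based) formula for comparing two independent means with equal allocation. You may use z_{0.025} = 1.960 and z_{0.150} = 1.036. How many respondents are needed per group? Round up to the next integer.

n = (z_{α/2} + z_β)² · (σ₁² + σ₂²) / δ²
  = (1.960 + 1.036)² · (4.7² + 2.9² = 30.5) / 0.8²
  = 8.9760 · 30.5 / 0.64
  = 427.76
Design effect: 1.4 × 427.76 = 598.87.
Round up → n = 599 per group.

n = 599 per group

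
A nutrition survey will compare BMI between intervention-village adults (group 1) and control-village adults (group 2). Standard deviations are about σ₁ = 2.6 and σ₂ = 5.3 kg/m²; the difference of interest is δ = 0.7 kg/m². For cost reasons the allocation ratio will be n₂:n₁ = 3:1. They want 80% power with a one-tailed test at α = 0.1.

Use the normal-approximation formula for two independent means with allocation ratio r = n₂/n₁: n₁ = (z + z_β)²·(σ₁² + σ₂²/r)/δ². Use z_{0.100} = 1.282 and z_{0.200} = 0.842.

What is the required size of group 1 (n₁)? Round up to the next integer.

n₁ = 149

n₁ = (z_α + z_β)² · (σ₁² + σ₂²/r) / δ²
   = (1.282 + 0.842)² · (2.6² + 5.3²/3) / 0.7²
   = 4.5114 · (6.76 + 9.3633) / 0.49
   = 4.5114 · 16.1233 / 0.49
   = 148.45
Round up → n₁ = 149; n₂ = r·n₁ = 3 × 149 = 447.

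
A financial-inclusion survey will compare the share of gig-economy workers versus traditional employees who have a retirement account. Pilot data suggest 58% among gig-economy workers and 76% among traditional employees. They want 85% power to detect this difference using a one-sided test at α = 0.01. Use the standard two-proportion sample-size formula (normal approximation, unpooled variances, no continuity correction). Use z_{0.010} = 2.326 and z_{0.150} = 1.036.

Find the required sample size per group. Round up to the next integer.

n = (z_α + z_β)² · [p₁(1−p₁) + p₂(1−p₂)] / (p₁ − p₂)²
  = (2.326 + 1.036)² · (0.58·0.42 + 0.76·0.24) / (-0.18)²
  = (3.362)² · (0.2436 + 0.1824) / 0.0324
  = 11.3030 · 0.4260 / 0.0324
  = 148.61
Round up → n = 149 per group.

n = 149 per group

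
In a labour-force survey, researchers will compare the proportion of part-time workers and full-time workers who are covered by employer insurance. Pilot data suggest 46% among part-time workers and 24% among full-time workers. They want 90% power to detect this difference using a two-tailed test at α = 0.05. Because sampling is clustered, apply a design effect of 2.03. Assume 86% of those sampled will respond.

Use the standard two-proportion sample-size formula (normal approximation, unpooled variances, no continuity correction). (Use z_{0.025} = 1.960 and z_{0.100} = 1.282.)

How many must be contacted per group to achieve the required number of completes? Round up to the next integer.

n = (z_{α/2} + z_β)² · [p₁(1−p₁) + p₂(1−p₂)] / (p₁ − p₂)²
  = (1.960 + 1.282)² · (0.46·0.54 + 0.24·0.76) / (0.22)²
  = (3.242)² · (0.2484 + 0.1824) / 0.0484
  = 10.5106 · 0.4308 / 0.0484
  = 93.55
Design effect: 2.03 × 93.55 = 189.91.
Adjust for 86% response: 189.91 / 0.86 = 220.83.
Round up → n = 221 per group.

n = 221 per group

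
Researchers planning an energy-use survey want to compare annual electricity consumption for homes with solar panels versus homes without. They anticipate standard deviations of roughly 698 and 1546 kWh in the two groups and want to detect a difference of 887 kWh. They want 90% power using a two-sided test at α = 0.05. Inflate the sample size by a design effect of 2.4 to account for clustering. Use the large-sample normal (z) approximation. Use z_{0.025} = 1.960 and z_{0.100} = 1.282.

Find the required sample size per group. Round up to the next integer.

n = 93 per group

n = (z_{α/2} + z_β)² · (σ₁² + σ₂²) / δ²
  = (1.960 + 1.282)² · (698² + 1546² = 2877320) / 887²
  = 10.5106 · 2877320 / 786769
  = 38.44
Design effect: 2.4 × 38.44 = 92.25.
Round up → n = 93 per group.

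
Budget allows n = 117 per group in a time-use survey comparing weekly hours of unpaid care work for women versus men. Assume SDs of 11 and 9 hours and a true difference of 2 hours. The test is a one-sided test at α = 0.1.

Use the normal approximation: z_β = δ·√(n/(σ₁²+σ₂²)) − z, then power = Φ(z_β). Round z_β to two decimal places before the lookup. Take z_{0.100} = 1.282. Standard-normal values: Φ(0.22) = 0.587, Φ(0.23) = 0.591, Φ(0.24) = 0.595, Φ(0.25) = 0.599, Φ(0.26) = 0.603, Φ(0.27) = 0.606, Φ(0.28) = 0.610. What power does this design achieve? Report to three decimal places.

z_β = δ·√(n/(σ₁²+σ₂²)) − z_α
    = 2 · √(117/202) − 1.282
    = 2 · 0.76106 − 1.282
    = 1.5221 − 1.282 = 0.2401 → 0.24
Power = Φ(0.24) = 0.595.

Power ≈ 0.595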